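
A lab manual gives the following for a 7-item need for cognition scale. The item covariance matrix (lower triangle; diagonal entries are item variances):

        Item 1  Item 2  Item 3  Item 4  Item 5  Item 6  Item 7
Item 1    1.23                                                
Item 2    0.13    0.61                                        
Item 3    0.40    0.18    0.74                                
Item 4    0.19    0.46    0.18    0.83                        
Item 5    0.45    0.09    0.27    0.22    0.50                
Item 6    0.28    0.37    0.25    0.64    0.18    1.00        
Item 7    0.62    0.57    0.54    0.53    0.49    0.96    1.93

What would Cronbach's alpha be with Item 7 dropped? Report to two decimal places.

Remaining items: Item 1, Item 2, Item 3, Item 4, Item 5, Item 6 (k = 6).
ΣVar(i) = 1.23 + 0.61 + 0.74 + 0.83 + 0.50 + 1.00 = 4.91
σ²_total = 4.91 + 2 × 4.29 = 13.49
α (item deleted) = (6/5)·(1 − 4.91/13.49) = 0.76

Cronbach's alpha = 0.76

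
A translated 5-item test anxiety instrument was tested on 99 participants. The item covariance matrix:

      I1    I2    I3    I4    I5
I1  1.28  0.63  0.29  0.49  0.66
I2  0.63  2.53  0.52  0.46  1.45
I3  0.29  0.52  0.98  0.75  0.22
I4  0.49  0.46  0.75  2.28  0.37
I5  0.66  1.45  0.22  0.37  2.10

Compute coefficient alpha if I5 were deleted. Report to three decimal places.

Remaining items: I1, I2, I3, I4 (k = 4).
ΣVar(i) = 1.28 + 2.53 + 0.98 + 2.28 = 7.07
σ²_total = 7.07 + 2 × 3.14 = 13.35
α (item deleted) = (4/3)·(1 − 7.07/13.35) = 0.627

α = 0.627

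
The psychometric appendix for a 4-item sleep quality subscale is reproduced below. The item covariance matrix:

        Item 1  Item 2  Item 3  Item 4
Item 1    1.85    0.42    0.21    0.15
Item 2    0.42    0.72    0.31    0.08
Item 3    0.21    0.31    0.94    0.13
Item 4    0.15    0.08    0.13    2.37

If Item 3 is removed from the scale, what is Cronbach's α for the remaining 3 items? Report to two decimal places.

Remaining items: Item 1, Item 2, Item 4 (k = 3).
Σσ²ᵢ = 1.85 + 0.72 + 2.37 = 4.94
total variance = 4.94 + 2 × 0.65 = 6.24
α (item deleted) = (3/2)·(1 − 4.94/6.24) = 0.31

Cronbach's α = 0.31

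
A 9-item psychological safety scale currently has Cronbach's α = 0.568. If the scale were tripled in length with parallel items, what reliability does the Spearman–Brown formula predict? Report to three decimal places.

Length factor m = 3
α' = m·α / (1 + (m−1)·α)
   = 3 × 0.568 / (1 + (3 − 1) × 0.568)
   = 1.7040 / 2.1360 = 0.798

predicted reliability = 0.798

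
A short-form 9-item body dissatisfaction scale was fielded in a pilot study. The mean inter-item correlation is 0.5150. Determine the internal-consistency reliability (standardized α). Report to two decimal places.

α = 0.91

Standardized α = k·r̄ / (1 + (k−1)·r̄) = 9 × 0.5150 / (1 + 8 × 0.5150)
  = 4.6350 / 5.1200 = 0.91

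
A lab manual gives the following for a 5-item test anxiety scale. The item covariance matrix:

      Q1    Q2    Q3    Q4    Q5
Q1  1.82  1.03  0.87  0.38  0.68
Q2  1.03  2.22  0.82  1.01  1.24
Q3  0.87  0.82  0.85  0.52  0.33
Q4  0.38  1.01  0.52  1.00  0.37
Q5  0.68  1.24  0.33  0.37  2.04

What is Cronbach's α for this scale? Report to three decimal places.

α = 0.808

ΣVar(i) = 1.82 + 2.22 + 0.85 + 1.00 + 2.04 = 7.93
Sum of off-diagonal covariances = 7.25
Var(T) = 7.93 + 2 × 7.25 = 22.43
α = (k/(k−1))·(1 − ΣVar(i)/Var(T)) = (5/4)·(1 − 7.93/22.43) = 0.808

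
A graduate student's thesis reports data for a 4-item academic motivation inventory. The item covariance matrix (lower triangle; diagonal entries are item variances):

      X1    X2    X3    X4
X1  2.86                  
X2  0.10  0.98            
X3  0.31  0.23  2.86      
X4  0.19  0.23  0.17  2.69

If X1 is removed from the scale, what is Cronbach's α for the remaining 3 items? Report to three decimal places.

α = 0.243

Remaining items: X2, X3, X4 (k = 3).
sum of item variances = 0.98 + 2.86 + 2.69 = 6.53
σ²_total = 6.53 + 2 × 0.63 = 7.79
α (item deleted) = (3/2)·(1 − 6.53/7.79) = 0.243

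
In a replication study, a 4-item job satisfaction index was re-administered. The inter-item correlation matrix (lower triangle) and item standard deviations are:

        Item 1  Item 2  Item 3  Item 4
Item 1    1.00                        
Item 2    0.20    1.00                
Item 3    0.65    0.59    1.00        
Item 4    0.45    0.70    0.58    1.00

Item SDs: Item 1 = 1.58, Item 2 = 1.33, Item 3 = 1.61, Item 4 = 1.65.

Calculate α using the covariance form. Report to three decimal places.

α = 0.817

Σσ²ᵢ = 1.58² + 1.33² + 1.61² + 1.65² = 9.5799
Covariances σ_ij = r_ij · s_i · s_j:
  σ(Item 1,Item 2) = 0.20 × 1.58 × 1.33 = 0.4203
  σ(Item 1,Item 3) = 0.65 × 1.58 × 1.61 = 1.6535
  σ(Item 1,Item 4) = 0.45 × 1.58 × 1.65 = 1.1732
  σ(Item 2,Item 3) = 0.59 × 1.33 × 1.61 = 1.2634
  σ(Item 2,Item 4) = 0.70 × 1.33 × 1.65 = 1.5361
  σ(Item 3,Item 4) = 0.58 × 1.61 × 1.65 = 1.5408
σ²_T = Σσ²ᵢ + 2·Σσ_ij = 9.5799 + 2 × 7.5873 = 24.7545
α = (4/3)·(1 − 9.5799/24.7545) = 0.817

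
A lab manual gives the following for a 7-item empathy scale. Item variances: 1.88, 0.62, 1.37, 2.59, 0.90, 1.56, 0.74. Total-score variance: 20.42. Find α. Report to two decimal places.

ΣVar(i) = 1.88 + 0.62 + 1.37 + 2.59 + 0.90 + 1.56 + 0.74 = 9.66
α = (k/(k−1))·(1 − ΣVar(i)/Var(T)) = (7/6)·(1 − 9.66/20.42) = 0.61

α = 0.61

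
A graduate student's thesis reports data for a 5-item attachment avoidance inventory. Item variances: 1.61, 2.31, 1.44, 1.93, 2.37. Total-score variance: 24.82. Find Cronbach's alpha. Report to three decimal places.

α = 0.763

sum of item variances = 1.61 + 2.31 + 1.44 + 1.93 + 2.37 = 9.66
α = (k/(k−1))·(1 − sum of item variances/σ²_total) = (5/4)·(1 − 9.66/24.82) = 0.763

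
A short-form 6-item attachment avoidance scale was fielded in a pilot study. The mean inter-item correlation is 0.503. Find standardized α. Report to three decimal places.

standardized α = 0.859

Standardized α = k·r̄ / (1 + (k−1)·r̄) = 6 × 0.503 / (1 + 5 × 0.503)
  = 3.0180 / 3.5150 = 0.859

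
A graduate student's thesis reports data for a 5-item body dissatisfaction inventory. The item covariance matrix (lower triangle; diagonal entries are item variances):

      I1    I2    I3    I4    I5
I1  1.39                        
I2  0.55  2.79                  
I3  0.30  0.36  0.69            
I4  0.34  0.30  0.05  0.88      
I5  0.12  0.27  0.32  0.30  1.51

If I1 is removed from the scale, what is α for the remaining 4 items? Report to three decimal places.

Remaining items: I2, I3, I4, I5 (k = 4).
Σσ²ᵢ = 2.79 + 0.69 + 0.88 + 1.51 = 5.87
σ²_T = 5.87 + 2 × 1.60 = 9.07
α (item deleted) = (4/3)·(1 − 5.87/9.07) = 0.470

α = 0.470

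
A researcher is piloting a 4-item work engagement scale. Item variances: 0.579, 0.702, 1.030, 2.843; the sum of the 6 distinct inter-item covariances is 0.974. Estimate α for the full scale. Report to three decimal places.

ΣVar(i) = 0.579 + 0.702 + 1.030 + 2.843 = 5.154
Sum of distinct covariances = 0.974
total variance = ΣVar(i) + 2·Σcov = 5.154 + 2 × 0.974 = 7.102
α = (4/3)·(1 − 5.154/7.102) = 0.366

α = 0.366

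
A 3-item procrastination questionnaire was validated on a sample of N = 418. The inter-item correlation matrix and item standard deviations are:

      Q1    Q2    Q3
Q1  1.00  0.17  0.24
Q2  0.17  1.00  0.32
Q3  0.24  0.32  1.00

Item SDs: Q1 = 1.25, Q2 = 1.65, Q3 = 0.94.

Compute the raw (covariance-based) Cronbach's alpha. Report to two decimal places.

α = 0.46

Σσ²ᵢ = 1.25² + 1.65² + 0.94² = 5.1686
Covariances σ_ij = r_ij · s_i · s_j:
  σ(Q1,Q2) = 0.17 × 1.25 × 1.65 = 0.3506
  σ(Q1,Q3) = 0.24 × 1.25 × 0.94 = 0.2820
  σ(Q2,Q3) = 0.32 × 1.65 × 0.94 = 0.4963
σ²_T = Σσ²ᵢ + 2·Σσ_ij = 5.1686 + 2 × 1.1289 = 7.4264
α = (3/2)·(1 − 5.1686/7.4264) = 0.46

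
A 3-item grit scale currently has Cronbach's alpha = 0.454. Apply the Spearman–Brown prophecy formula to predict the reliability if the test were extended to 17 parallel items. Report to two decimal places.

predicted reliability = 0.82

Length factor m = 17/3 = 5.6667
α' = m·α / (1 + (m−1)·α)
   = 17/3 × 0.454 / (1 + (17/3 − 1) × 0.454)
   = 2.5727 / 3.1187 = 0.82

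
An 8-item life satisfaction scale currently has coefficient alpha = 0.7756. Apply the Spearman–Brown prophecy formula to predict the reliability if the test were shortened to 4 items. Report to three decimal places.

predicted reliability = 0.633

Length factor m = 4/8 = 0.5000
α' = m·α / (1 − (1−m)·α)
   = 4/8 × 0.7756 / (1 − (1 − 4/8) × 0.7756)
   = 0.3878 / 0.6122 = 0.633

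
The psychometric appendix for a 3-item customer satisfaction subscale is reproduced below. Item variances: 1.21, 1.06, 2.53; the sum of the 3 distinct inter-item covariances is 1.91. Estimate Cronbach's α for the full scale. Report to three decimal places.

α = 0.665

Σσ²ᵢ = 1.21 + 1.06 + 2.53 = 4.80
Sum of distinct covariances = 1.91
σ²_total = Σσ²ᵢ + 2·Σcov = 4.80 + 2 × 1.91 = 8.62
α = (3/2)·(1 − 4.80/8.62) = 0.665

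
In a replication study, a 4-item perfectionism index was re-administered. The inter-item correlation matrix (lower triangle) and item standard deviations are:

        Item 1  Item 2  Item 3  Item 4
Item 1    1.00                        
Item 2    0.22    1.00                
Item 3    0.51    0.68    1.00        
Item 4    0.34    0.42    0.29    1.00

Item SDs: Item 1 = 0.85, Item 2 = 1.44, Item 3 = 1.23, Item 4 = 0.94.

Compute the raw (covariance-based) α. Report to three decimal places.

α = 0.734

Σσ²ᵢ = 0.85² + 1.44² + 1.23² + 0.94² = 5.1926
Covariances σ_ij = r_ij · s_i · s_j:
  σ(Item 1,Item 2) = 0.22 × 0.85 × 1.44 = 0.2693
  σ(Item 1,Item 3) = 0.51 × 0.85 × 1.23 = 0.5332
  σ(Item 1,Item 4) = 0.34 × 0.85 × 0.94 = 0.2717
  σ(Item 2,Item 3) = 0.68 × 1.44 × 1.23 = 1.2044
  σ(Item 2,Item 4) = 0.42 × 1.44 × 0.94 = 0.5685
  σ(Item 3,Item 4) = 0.29 × 1.23 × 0.94 = 0.3353
σ²_T = Σσ²ᵢ + 2·Σσ_ij = 5.1926 + 2 × 3.1824 = 11.5574
α = (4/3)·(1 − 5.1926/11.5574) = 0.734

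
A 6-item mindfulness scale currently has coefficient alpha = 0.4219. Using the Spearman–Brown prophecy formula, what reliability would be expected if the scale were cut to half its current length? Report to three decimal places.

Length factor m = 1/2
α' = m·α / (1 − (1−m)·α)
   = 1/2 × 0.4219 / (1 − (1 − 1/2) × 0.4219)
   = 0.2109 / 0.7891 = 0.267

predicted reliability = 0.267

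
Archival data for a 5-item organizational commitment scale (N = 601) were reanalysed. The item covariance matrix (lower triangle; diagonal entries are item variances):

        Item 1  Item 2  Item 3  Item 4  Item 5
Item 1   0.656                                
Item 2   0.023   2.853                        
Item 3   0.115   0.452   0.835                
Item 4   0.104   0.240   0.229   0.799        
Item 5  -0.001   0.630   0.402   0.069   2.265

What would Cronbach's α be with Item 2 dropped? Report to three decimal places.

α = 0.383

Remaining items: Item 1, Item 3, Item 4, Item 5 (k = 4).
Σσᵢ² = 0.656 + 0.835 + 0.799 + 2.265 = 4.555
total variance = 4.555 + 2 × 0.918 = 6.391
α (item deleted) = (4/3)·(1 − 4.555/6.391) = 0.383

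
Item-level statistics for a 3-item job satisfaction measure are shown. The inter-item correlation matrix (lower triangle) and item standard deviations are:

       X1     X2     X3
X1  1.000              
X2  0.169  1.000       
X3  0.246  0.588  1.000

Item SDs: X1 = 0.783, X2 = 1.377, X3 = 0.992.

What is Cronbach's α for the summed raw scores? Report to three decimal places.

α = 0.604

Σσ²ᵢ = 0.783² + 1.377² + 0.992² = 3.4933
Covariances σ_ij = r_ij · s_i · s_j:
  σ(X1,X2) = 0.169 × 0.783 × 1.377 = 0.1822
  σ(X1,X3) = 0.246 × 0.783 × 0.992 = 0.1911
  σ(X2,X3) = 0.588 × 1.377 × 0.992 = 0.8032
σ²_T = Σσ²ᵢ + 2·Σσ_ij = 3.4933 + 2 × 1.1765 = 5.8463
α = (3/2)·(1 − 3.4933/5.8463) = 0.604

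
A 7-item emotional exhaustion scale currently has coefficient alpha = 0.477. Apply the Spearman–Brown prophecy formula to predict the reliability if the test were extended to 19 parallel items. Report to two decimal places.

predicted reliability = 0.71

Length factor m = 19/7 = 2.7143
α' = m·α / (1 + (m−1)·α)
   = 19/7 × 0.477 / (1 + (19/7 − 1) × 0.477)
   = 1.2947 / 1.8177 = 0.71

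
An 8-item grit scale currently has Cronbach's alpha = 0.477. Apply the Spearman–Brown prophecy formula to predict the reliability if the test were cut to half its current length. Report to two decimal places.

predicted reliability = 0.31

Length factor m = 1/2
α' = m·α / (1 − (1−m)·α)
   = 1/2 × 0.477 / (1 − (1 − 1/2) × 0.477)
   = 0.2385 / 0.7615 = 0.31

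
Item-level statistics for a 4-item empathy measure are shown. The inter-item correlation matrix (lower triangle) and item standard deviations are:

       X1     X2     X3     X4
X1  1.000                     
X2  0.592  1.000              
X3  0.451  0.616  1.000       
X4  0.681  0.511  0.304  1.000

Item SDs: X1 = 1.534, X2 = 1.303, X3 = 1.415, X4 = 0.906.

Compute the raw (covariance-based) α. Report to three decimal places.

Σσ²ᵢ = 1.534² + 1.303² + 1.415² + 0.906² = 6.8740
Covariances σ_ij = r_ij · s_i · s_j:
  σ(X1,X2) = 0.592 × 1.534 × 1.303 = 1.1833
  σ(X1,X3) = 0.451 × 1.534 × 1.415 = 0.9789
  σ(X1,X4) = 0.681 × 1.534 × 0.906 = 0.9465
  σ(X2,X3) = 0.616 × 1.303 × 1.415 = 1.1357
  σ(X2,X4) = 0.511 × 1.303 × 0.906 = 0.6032
  σ(X3,X4) = 0.304 × 1.415 × 0.906 = 0.3897
σ²_T = Σσ²ᵢ + 2·Σσ_ij = 6.8740 + 2 × 5.2373 = 17.3486
α = (4/3)·(1 − 6.8740/17.3486) = 0.805

α = 0.805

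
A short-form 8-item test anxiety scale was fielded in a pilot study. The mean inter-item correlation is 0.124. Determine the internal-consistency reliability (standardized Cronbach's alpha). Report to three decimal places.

standardized Cronbach's alpha = 0.531

Standardized α = k·r̄ / (1 + (k−1)·r̄) = 8 × 0.124 / (1 + 7 × 0.124)
  = 0.9920 / 1.8680 = 0.531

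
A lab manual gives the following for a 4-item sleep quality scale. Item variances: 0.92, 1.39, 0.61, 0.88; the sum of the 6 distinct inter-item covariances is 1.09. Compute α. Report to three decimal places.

Σσᵢ² = 0.92 + 1.39 + 0.61 + 0.88 = 3.80
Sum of distinct covariances = 1.09
Var(T) = Σσᵢ² + 2·Σcov = 3.80 + 2 × 1.09 = 5.98
α = (4/3)·(1 − 3.80/5.98) = 0.486

α = 0.486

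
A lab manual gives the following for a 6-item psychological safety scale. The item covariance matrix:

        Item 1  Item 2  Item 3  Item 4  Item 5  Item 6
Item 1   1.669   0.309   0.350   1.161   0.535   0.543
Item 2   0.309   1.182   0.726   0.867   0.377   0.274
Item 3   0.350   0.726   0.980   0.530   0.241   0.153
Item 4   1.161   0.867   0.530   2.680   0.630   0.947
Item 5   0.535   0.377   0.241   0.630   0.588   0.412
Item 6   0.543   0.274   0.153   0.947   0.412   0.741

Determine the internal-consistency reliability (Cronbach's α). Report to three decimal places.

Σσᵢ² = 1.669 + 1.182 + 0.980 + 2.680 + 0.588 + 0.741 = 7.840
Sum of the distinct covariances = 8.055
σ²_total = 7.840 + 2 × 8.055 = 23.950
α = (k/(k−1))·(1 − Σσᵢ²/σ²_total) = (6/5)·(1 − 7.840/23.950) = 0.807

Cronbach's α = 0.807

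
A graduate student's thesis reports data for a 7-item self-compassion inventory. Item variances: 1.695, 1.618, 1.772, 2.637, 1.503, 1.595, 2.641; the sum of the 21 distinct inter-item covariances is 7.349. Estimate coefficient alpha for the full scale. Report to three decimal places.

ΣVar(i) = 1.695 + 1.618 + 1.772 + 2.637 + 1.503 + 1.595 + 2.641 = 13.461
Sum of distinct covariances = 7.349
σ²_T = ΣVar(i) + 2·Σcov = 13.461 + 2 × 7.349 = 28.159
α = (7/6)·(1 − 13.461/28.159) = 0.609

coefficient alpha = 0.609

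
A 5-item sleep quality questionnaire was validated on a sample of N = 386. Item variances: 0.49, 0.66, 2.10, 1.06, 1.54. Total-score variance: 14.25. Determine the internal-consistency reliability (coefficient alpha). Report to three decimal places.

coefficient alpha = 0.737

Σσᵢ² = 0.49 + 0.66 + 2.10 + 1.06 + 1.54 = 5.85
α = (k/(k−1))·(1 − Σσᵢ²/Var(T)) = (5/4)·(1 − 5.85/14.25) = 0.737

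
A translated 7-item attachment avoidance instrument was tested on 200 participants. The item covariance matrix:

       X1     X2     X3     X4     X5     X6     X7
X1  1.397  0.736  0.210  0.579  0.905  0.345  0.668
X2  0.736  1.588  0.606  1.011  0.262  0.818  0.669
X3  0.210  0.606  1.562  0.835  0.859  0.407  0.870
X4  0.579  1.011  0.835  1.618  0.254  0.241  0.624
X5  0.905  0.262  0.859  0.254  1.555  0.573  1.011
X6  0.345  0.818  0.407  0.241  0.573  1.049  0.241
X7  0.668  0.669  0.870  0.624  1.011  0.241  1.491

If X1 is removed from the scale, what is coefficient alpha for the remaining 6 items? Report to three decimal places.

coefficient alpha = 0.812

Remaining items: X2, X3, X4, X5, X6, X7 (k = 6).
Σσᵢ² = 1.588 + 1.562 + 1.618 + 1.555 + 1.049 + 1.491 = 8.863
σ²_total = 8.863 + 2 × 9.281 = 27.425
α (item deleted) = (6/5)·(1 − 8.863/27.425) = 0.812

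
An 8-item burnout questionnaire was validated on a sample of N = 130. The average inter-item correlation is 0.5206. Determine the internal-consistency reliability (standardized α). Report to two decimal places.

α = 0.90

Standardized α = k·r̄ / (1 + (k−1)·r̄) = 8 × 0.5206 / (1 + 7 × 0.5206)
  = 4.1648 / 4.6442 = 0.90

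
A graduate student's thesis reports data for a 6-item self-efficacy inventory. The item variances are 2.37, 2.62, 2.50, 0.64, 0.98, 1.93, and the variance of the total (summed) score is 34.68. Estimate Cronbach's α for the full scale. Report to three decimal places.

Cronbach's α = 0.818

Σσ²ᵢ = 2.37 + 2.62 + 2.50 + 0.64 + 0.98 + 1.93 = 11.04
α = (k/(k−1))·(1 − Σσ²ᵢ/σ²_total) = (6/5)·(1 − 11.04/34.68) = 0.818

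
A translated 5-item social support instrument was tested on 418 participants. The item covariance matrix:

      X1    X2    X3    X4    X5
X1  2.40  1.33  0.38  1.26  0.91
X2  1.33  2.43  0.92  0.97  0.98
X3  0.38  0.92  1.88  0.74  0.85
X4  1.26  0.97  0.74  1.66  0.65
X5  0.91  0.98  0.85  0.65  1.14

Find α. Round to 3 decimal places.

α = 0.818

sum of item variances = 2.40 + 2.43 + 1.88 + 1.66 + 1.14 = 9.51
Sum of the distinct covariances = 8.99
σ²_total = 9.51 + 2 × 8.99 = 27.49
α = (k/(k−1))·(1 − sum of item variances/σ²_total) = (5/4)·(1 − 9.51/27.49) = 0.818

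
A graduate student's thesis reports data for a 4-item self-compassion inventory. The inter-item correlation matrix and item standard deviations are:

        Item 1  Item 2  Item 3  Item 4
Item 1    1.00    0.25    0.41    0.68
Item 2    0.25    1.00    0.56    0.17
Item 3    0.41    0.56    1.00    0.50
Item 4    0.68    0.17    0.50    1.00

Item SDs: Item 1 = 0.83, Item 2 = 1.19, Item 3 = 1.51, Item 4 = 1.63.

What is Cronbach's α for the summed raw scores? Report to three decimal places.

Cronbach's α = 0.729

Σσ²ᵢ = 0.83² + 1.19² + 1.51² + 1.63² = 7.0420
Covariances σ_ij = r_ij · s_i · s_j:
  σ(Item 1,Item 2) = 0.25 × 0.83 × 1.19 = 0.2469
  σ(Item 1,Item 3) = 0.41 × 0.83 × 1.51 = 0.5139
  σ(Item 1,Item 4) = 0.68 × 0.83 × 1.63 = 0.9200
  σ(Item 2,Item 3) = 0.56 × 1.19 × 1.51 = 1.0063
  σ(Item 2,Item 4) = 0.17 × 1.19 × 1.63 = 0.3297
  σ(Item 3,Item 4) = 0.50 × 1.51 × 1.63 = 1.2307
σ²_T = Σσ²ᵢ + 2·Σσ_ij = 7.0420 + 2 × 4.2475 = 15.5370
α = (4/3)·(1 − 7.0420/15.5370) = 0.729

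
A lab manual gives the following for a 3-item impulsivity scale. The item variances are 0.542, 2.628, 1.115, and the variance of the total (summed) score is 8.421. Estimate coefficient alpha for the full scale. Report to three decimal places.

α = 0.737

sum of item variances = 0.542 + 2.628 + 1.115 = 4.285
α = (k/(k−1))·(1 − sum of item variances/σ²_T) = (3/2)·(1 − 4.285/8.421) = 0.737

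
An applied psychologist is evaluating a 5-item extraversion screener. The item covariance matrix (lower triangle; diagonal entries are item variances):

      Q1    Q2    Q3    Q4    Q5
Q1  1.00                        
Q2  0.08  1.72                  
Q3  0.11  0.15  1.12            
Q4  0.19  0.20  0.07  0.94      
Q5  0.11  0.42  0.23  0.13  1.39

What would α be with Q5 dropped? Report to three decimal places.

α = 0.334

Remaining items: Q1, Q2, Q3, Q4 (k = 4).
ΣVar(i) = 1.00 + 1.72 + 1.12 + 0.94 = 4.78
Var(T) = 4.78 + 2 × 0.80 = 6.38
α (item deleted) = (4/3)·(1 − 4.78/6.38) = 0.334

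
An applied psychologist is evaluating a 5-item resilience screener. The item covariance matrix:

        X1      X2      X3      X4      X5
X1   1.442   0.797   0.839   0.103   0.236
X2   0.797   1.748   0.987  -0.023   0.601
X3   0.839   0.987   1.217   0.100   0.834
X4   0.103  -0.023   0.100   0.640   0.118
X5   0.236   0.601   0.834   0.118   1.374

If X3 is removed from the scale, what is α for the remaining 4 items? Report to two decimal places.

α = 0.55

Remaining items: X1, X2, X4, X5 (k = 4).
Σσ²ᵢ = 1.442 + 1.748 + 0.640 + 1.374 = 5.204
total variance = 5.204 + 2 × 1.832 = 8.868
α (item deleted) = (4/3)·(1 − 5.204/8.868) = 0.55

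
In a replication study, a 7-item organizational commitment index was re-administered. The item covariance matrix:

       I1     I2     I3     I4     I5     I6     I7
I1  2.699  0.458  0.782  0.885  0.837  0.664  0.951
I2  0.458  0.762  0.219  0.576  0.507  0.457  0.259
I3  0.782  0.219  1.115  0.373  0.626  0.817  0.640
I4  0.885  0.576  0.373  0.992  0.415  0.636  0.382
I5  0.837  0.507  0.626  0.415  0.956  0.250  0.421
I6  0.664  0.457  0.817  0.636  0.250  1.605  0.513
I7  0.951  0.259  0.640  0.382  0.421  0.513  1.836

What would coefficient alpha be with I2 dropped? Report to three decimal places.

Remaining items: I1, I3, I4, I5, I6, I7 (k = 6).
Σσᵢ² = 2.699 + 1.115 + 0.992 + 0.956 + 1.605 + 1.836 = 9.203
σ²_total = 9.203 + 2 × 9.192 = 27.587
α (item deleted) = (6/5)·(1 − 9.203/27.587) = 0.800

α = 0.800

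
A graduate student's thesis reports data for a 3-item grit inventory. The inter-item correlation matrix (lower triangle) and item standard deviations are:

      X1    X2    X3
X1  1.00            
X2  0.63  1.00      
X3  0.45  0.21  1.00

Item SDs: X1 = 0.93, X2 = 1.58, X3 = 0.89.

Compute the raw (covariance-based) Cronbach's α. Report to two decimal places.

α = 0.65

Σσ²ᵢ = 0.93² + 1.58² + 0.89² = 4.1534
Covariances σ_ij = r_ij · s_i · s_j:
  σ(X1,X2) = 0.63 × 0.93 × 1.58 = 0.9257
  σ(X1,X3) = 0.45 × 0.93 × 0.89 = 0.3725
  σ(X2,X3) = 0.21 × 1.58 × 0.89 = 0.2953
σ²_T = Σσ²ᵢ + 2·Σσ_ij = 4.1534 + 2 × 1.5935 = 7.3404
α = (3/2)·(1 − 4.1534/7.3404) = 0.65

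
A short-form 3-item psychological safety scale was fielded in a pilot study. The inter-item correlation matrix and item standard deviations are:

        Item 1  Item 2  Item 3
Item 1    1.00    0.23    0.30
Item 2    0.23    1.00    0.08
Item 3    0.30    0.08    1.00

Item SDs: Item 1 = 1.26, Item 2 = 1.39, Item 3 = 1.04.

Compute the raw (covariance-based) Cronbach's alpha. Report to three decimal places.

Cronbach's alpha = 0.426

Σσ²ᵢ = 1.26² + 1.39² + 1.04² = 4.6013
Covariances σ_ij = r_ij · s_i · s_j:
  σ(Item 1,Item 2) = 0.23 × 1.26 × 1.39 = 0.4028
  σ(Item 1,Item 3) = 0.30 × 1.26 × 1.04 = 0.3931
  σ(Item 2,Item 3) = 0.08 × 1.39 × 1.04 = 0.1156
σ²_T = Σσ²ᵢ + 2·Σσ_ij = 4.6013 + 2 × 0.9115 = 6.4243
α = (3/2)·(1 − 4.6013/6.4243) = 0.426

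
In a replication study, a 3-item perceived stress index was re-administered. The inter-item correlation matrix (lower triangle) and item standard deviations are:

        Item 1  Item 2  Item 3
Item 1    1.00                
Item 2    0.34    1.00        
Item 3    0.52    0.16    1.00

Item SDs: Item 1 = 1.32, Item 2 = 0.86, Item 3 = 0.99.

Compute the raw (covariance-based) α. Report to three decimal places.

α = 0.615

Σσ²ᵢ = 1.32² + 0.86² + 0.99² = 3.4621
Covariances σ_ij = r_ij · s_i · s_j:
  σ(Item 1,Item 2) = 0.34 × 1.32 × 0.86 = 0.3860
  σ(Item 1,Item 3) = 0.52 × 1.32 × 0.99 = 0.6795
  σ(Item 2,Item 3) = 0.16 × 0.86 × 0.99 = 0.1362
σ²_T = Σσ²ᵢ + 2·Σσ_ij = 3.4621 + 2 × 1.2017 = 5.8655
α = (3/2)·(1 − 3.4621/5.8655) = 0.615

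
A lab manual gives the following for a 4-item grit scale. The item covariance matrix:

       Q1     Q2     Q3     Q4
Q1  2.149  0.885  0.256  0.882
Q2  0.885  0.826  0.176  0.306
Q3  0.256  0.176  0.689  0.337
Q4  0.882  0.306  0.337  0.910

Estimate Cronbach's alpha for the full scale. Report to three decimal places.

Σσ²ᵢ = 2.149 + 0.826 + 0.689 + 0.910 = 4.574
Sum of off-diagonal covariances = 2.842
σ²_T = 4.574 + 2 × 2.842 = 10.258
α = (k/(k−1))·(1 − Σσ²ᵢ/σ²_T) = (4/3)·(1 − 4.574/10.258) = 0.739

α = 0.739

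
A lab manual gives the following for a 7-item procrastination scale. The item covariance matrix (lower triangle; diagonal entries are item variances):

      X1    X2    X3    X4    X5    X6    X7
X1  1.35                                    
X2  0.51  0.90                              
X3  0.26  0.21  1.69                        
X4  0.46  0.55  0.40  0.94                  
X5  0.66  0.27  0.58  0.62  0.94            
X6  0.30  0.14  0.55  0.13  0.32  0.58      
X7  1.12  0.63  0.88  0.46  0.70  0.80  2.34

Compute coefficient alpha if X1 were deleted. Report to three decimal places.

Remaining items: X2, X3, X4, X5, X6, X7 (k = 6).
Σσ²ᵢ = 0.90 + 1.69 + 0.94 + 0.94 + 0.58 + 2.34 = 7.39
total variance = 7.39 + 2 × 7.24 = 21.87
α (item deleted) = (6/5)·(1 − 7.39/21.87) = 0.795

α = 0.795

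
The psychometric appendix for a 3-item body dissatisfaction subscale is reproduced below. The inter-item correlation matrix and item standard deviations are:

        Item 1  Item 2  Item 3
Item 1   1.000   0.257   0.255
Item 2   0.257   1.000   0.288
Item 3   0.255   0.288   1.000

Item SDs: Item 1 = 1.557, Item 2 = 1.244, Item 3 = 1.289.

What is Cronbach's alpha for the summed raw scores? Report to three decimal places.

α = 0.515

Σσ²ᵢ = 1.557² + 1.244² + 1.289² = 5.6333
Covariances σ_ij = r_ij · s_i · s_j:
  σ(Item 1,Item 2) = 0.257 × 1.557 × 1.244 = 0.4978
  σ(Item 1,Item 3) = 0.255 × 1.557 × 1.289 = 0.5118
  σ(Item 2,Item 3) = 0.288 × 1.244 × 1.289 = 0.4618
σ²_T = Σσ²ᵢ + 2·Σσ_ij = 5.6333 + 2 × 1.4714 = 8.5761
α = (3/2)·(1 − 5.6333/8.5761) = 0.515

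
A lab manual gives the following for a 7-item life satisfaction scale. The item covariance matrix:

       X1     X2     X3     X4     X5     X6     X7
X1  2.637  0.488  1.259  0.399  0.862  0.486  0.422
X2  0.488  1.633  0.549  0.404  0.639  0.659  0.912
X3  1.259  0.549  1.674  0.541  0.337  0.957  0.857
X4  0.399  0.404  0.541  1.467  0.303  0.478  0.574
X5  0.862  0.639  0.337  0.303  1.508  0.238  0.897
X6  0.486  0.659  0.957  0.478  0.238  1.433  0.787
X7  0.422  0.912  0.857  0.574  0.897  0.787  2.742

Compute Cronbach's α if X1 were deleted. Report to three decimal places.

Remaining items: X2, X3, X4, X5, X6, X7 (k = 6).
sum of item variances = 1.633 + 1.674 + 1.467 + 1.508 + 1.433 + 2.742 = 10.457
σ²_T = 10.457 + 2 × 9.132 = 28.721
α (item deleted) = (6/5)·(1 − 10.457/28.721) = 0.763

α = 0.763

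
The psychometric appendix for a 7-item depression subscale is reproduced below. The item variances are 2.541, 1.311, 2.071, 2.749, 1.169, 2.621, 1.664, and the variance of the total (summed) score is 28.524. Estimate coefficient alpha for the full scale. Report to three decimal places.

coefficient alpha = 0.589

ΣVar(i) = 2.541 + 1.311 + 2.071 + 2.749 + 1.169 + 2.621 + 1.664 = 14.126
α = (k/(k−1))·(1 − ΣVar(i)/σ²_T) = (7/6)·(1 − 14.126/28.524) = 0.589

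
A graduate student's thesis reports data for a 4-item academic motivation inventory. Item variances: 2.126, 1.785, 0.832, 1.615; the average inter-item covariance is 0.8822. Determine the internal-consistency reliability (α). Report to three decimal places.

Σσ²ᵢ = 2.126 + 1.785 + 0.832 + 1.615 = 6.358
Sum of the 6 distinct covariances = 6 × 0.8822 = 5.2932
σ²_T = Σσ²ᵢ + 2·Σcov = 6.358 + 2 × 5.2932 = 16.9444
α = (4/3)·(1 − 6.358/16.9444) = 0.833

α = 0.833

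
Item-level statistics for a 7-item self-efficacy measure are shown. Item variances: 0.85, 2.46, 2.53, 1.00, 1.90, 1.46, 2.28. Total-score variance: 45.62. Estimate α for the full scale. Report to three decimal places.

α = 0.848

sum of item variances = 0.85 + 2.46 + 2.53 + 1.00 + 1.90 + 1.46 + 2.28 = 12.48
α = (k/(k−1))·(1 − sum of item variances/Var(T)) = (7/6)·(1 − 12.48/45.62) = 0.848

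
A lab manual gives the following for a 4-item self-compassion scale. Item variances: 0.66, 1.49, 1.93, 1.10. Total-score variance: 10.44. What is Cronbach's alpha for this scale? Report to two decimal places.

Cronbach's alpha = 0.67

ΣVar(i) = 0.66 + 1.49 + 1.93 + 1.10 = 5.18
α = (k/(k−1))·(1 − ΣVar(i)/σ²_T) = (4/3)·(1 − 5.18/10.44) = 0.67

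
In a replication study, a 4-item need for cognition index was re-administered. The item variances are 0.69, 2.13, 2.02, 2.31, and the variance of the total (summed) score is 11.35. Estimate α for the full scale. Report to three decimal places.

ΣVar(i) = 0.69 + 2.13 + 2.02 + 2.31 = 7.15
α = (k/(k−1))·(1 − ΣVar(i)/σ²_T) = (4/3)·(1 − 7.15/11.35) = 0.493

α = 0.493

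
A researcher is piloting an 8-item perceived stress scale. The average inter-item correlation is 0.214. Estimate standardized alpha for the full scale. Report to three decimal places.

Standardized α = k·r̄ / (1 + (k−1)·r̄) = 8 × 0.214 / (1 + 7 × 0.214)
  = 1.7120 / 2.4980 = 0.685

α = 0.685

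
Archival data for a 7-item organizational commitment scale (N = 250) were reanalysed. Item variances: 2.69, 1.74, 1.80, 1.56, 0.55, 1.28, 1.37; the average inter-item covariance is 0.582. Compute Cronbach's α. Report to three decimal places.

Cronbach's α = 0.805

Σσᵢ² = 2.69 + 1.74 + 1.80 + 1.56 + 0.55 + 1.28 + 1.37 = 10.99
Sum of the 21 distinct covariances = 21 × 0.582 = 12.222
σ²_total = Σσᵢ² + 2·Σcov = 10.99 + 2 × 12.222 = 35.434
α = (7/6)·(1 − 10.99/35.434) = 0.805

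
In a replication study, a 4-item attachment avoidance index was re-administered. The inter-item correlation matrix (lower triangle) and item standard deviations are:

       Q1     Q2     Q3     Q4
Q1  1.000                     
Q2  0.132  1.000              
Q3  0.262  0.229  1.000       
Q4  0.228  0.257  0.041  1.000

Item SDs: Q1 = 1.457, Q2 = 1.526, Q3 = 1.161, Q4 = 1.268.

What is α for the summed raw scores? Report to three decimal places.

α = 0.486

Σσ²ᵢ = 1.457² + 1.526² + 1.161² + 1.268² = 7.4073
Covariances σ_ij = r_ij · s_i · s_j:
  σ(Q1,Q2) = 0.132 × 1.457 × 1.526 = 0.2935
  σ(Q1,Q3) = 0.262 × 1.457 × 1.161 = 0.4432
  σ(Q1,Q4) = 0.228 × 1.457 × 1.268 = 0.4212
  σ(Q2,Q3) = 0.229 × 1.526 × 1.161 = 0.4057
  σ(Q2,Q4) = 0.257 × 1.526 × 1.268 = 0.4973
  σ(Q3,Q4) = 0.041 × 1.161 × 1.268 = 0.0604
σ²_T = Σσ²ᵢ + 2·Σσ_ij = 7.4073 + 2 × 2.1213 = 11.6499
α = (4/3)·(1 − 7.4073/11.6499) = 0.486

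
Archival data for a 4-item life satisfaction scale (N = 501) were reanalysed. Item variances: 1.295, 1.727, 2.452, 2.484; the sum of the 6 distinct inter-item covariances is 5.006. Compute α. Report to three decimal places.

α = 0.743

sum of item variances = 1.295 + 1.727 + 2.452 + 2.484 = 7.958
Sum of distinct covariances = 5.006
σ²_total = sum of item variances + 2·Σcov = 7.958 + 2 × 5.006 = 17.970
α = (4/3)·(1 − 7.958/17.970) = 0.743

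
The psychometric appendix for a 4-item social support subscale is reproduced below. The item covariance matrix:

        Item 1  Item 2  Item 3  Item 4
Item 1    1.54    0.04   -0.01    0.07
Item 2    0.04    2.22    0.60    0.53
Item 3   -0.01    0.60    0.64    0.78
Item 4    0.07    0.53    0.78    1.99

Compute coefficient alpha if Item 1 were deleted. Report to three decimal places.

α = 0.661

Remaining items: Item 2, Item 3, Item 4 (k = 3).
Σσ²ᵢ = 2.22 + 0.64 + 1.99 = 4.85
total variance = 4.85 + 2 × 1.91 = 8.67
α (item deleted) = (3/2)·(1 − 4.85/8.67) = 0.661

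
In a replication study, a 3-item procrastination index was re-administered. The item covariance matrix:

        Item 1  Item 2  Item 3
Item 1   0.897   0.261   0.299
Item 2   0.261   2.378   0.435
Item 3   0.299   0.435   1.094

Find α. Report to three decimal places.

Σσᵢ² = 0.897 + 2.378 + 1.094 = 4.369
Sum of the distinct covariances = 0.995
Var(T) = 4.369 + 2 × 0.995 = 6.359
α = (k/(k−1))·(1 − Σσᵢ²/Var(T)) = (3/2)·(1 − 4.369/6.359) = 0.469

α = 0.469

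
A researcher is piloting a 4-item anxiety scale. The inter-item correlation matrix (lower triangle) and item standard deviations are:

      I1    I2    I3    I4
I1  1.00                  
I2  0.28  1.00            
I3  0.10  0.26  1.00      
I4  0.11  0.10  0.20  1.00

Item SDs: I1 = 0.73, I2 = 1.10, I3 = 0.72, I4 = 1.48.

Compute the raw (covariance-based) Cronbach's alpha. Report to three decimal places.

α = 0.407

Σσ²ᵢ = 0.73² + 1.10² + 0.72² + 1.48² = 4.4517
Covariances σ_ij = r_ij · s_i · s_j:
  σ(I1,I2) = 0.28 × 0.73 × 1.10 = 0.2248
  σ(I1,I3) = 0.10 × 0.73 × 0.72 = 0.0526
  σ(I1,I4) = 0.11 × 0.73 × 1.48 = 0.1188
  σ(I2,I3) = 0.26 × 1.10 × 0.72 = 0.2059
  σ(I2,I4) = 0.10 × 1.10 × 1.48 = 0.1628
  σ(I3,I4) = 0.20 × 0.72 × 1.48 = 0.2131
σ²_T = Σσ²ᵢ + 2·Σσ_ij = 4.4517 + 2 × 0.9780 = 6.4077
α = (4/3)·(1 − 4.4517/6.4077) = 0.407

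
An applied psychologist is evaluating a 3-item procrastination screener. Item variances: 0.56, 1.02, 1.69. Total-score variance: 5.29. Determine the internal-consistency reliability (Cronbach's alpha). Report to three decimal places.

α = 0.573

Σσᵢ² = 0.56 + 1.02 + 1.69 = 3.27
α = (k/(k−1))·(1 − Σσᵢ²/total variance) = (3/2)·(1 − 3.27/5.29) = 0.573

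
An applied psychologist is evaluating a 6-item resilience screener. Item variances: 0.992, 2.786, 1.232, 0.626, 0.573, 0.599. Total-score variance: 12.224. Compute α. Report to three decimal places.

sum of item variances = 0.992 + 2.786 + 1.232 + 0.626 + 0.573 + 0.599 = 6.808
α = (k/(k−1))·(1 − sum of item variances/Var(T)) = (6/5)·(1 − 6.808/12.224) = 0.532

α = 0.532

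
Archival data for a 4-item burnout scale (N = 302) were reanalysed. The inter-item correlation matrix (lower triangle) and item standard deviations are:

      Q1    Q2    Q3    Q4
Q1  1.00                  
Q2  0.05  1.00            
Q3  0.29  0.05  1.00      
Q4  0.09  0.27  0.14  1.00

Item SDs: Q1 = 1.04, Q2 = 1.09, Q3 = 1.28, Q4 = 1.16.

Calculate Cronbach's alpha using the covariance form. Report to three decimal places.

α = 0.411

Σσ²ᵢ = 1.04² + 1.09² + 1.28² + 1.16² = 5.2537
Covariances σ_ij = r_ij · s_i · s_j:
  σ(Q1,Q2) = 0.05 × 1.04 × 1.09 = 0.0567
  σ(Q1,Q3) = 0.29 × 1.04 × 1.28 = 0.3860
  σ(Q1,Q4) = 0.09 × 1.04 × 1.16 = 0.1086
  σ(Q2,Q3) = 0.05 × 1.09 × 1.28 = 0.0698
  σ(Q2,Q4) = 0.27 × 1.09 × 1.16 = 0.3414
  σ(Q3,Q4) = 0.14 × 1.28 × 1.16 = 0.2079
σ²_T = Σσ²ᵢ + 2·Σσ_ij = 5.2537 + 2 × 1.1704 = 7.5945
α = (4/3)·(1 − 5.2537/7.5945) = 0.411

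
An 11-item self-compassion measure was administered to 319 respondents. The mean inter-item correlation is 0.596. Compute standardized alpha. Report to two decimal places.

standardized alpha = 0.94

Standardized α = k·r̄ / (1 + (k−1)·r̄) = 11 × 0.596 / (1 + 10 × 0.596)
  = 6.5560 / 6.9600 = 0.94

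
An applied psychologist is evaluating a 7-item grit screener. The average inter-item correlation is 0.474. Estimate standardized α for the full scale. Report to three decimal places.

α = 0.863

Standardized α = k·r̄ / (1 + (k−1)·r̄) = 7 × 0.474 / (1 + 6 × 0.474)
  = 3.3180 / 3.8440 = 0.863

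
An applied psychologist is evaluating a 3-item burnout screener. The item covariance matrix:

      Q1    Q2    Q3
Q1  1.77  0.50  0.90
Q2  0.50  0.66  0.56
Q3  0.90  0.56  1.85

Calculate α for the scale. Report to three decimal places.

Σσ²ᵢ = 1.77 + 0.66 + 1.85 = 4.28
Sum of the distinct covariances = 1.96
Var(T) = 4.28 + 2 × 1.96 = 8.20
α = (k/(k−1))·(1 − Σσ²ᵢ/Var(T)) = (3/2)·(1 − 4.28/8.20) = 0.717

α = 0.717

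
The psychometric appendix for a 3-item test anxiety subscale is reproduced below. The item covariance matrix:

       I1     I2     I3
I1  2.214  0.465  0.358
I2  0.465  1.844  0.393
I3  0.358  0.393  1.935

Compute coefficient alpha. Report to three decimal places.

ΣVar(i) = 2.214 + 1.844 + 1.935 = 5.993
Sum of off-diagonal covariances = 1.216
σ²_T = 5.993 + 2 × 1.216 = 8.425
α = (k/(k−1))·(1 − ΣVar(i)/σ²_T) = (3/2)·(1 − 5.993/8.425) = 0.433

coefficient alpha = 0.433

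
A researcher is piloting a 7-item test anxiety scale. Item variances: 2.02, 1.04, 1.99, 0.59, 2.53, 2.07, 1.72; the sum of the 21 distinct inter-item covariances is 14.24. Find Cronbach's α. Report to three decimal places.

sum of item variances = 2.02 + 1.04 + 1.99 + 0.59 + 2.53 + 2.07 + 1.72 = 11.96
Sum of distinct covariances = 14.24
total variance = sum of item variances + 2·Σcov = 11.96 + 2 × 14.24 = 40.44
α = (7/6)·(1 − 11.96/40.44) = 0.822

α = 0.822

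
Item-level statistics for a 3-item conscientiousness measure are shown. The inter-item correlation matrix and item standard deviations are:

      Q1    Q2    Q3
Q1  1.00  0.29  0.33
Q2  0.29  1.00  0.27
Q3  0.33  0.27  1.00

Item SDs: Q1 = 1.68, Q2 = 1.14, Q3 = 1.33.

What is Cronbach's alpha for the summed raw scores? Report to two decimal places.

α = 0.55

Σσ²ᵢ = 1.68² + 1.14² + 1.33² = 5.8909
Covariances σ_ij = r_ij · s_i · s_j:
  σ(Q1,Q2) = 0.29 × 1.68 × 1.14 = 0.5554
  σ(Q1,Q3) = 0.33 × 1.68 × 1.33 = 0.7374
  σ(Q2,Q3) = 0.27 × 1.14 × 1.33 = 0.4094
σ²_T = Σσ²ᵢ + 2·Σσ_ij = 5.8909 + 2 × 1.7022 = 9.2953
α = (3/2)·(1 − 5.8909/9.2953) = 0.55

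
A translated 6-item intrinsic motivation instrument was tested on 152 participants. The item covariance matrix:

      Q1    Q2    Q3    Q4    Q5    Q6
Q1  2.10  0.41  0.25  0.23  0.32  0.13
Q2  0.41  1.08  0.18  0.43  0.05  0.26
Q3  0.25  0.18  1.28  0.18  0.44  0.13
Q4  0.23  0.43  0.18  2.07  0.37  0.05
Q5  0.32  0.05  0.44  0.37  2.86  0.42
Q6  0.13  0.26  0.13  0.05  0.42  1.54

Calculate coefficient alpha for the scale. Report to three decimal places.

coefficient alpha = 0.496

Σσ²ᵢ = 2.10 + 1.08 + 1.28 + 2.07 + 2.86 + 1.54 = 10.93
Σ_{i<j} σ_ij = 3.85
total variance = 10.93 + 2 × 3.85 = 18.63
α = (k/(k−1))·(1 − Σσ²ᵢ/total variance) = (6/5)·(1 − 10.93/18.63) = 0.496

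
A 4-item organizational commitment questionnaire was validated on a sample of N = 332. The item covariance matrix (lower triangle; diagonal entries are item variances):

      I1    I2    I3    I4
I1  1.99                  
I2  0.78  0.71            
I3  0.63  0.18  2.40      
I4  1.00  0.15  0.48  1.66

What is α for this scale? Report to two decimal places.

sum of item variances = 1.99 + 0.71 + 2.40 + 1.66 = 6.76
Sum of the distinct covariances = 3.22
σ²_T = 6.76 + 2 × 3.22 = 13.20
α = (k/(k−1))·(1 − sum of item variances/σ²_T) = (4/3)·(1 − 6.76/13.20) = 0.65

α = 0.65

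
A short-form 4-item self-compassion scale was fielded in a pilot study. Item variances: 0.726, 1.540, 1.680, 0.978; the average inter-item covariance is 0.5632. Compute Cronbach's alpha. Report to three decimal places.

Cronbach's alpha = 0.771

ΣVar(i) = 0.726 + 1.540 + 1.680 + 0.978 = 4.924
Sum of the 6 distinct covariances = 6 × 0.5632 = 3.3792
σ²_total = ΣVar(i) + 2·Σcov = 4.924 + 2 × 3.3792 = 11.6824
α = (4/3)·(1 − 4.924/11.6824) = 0.771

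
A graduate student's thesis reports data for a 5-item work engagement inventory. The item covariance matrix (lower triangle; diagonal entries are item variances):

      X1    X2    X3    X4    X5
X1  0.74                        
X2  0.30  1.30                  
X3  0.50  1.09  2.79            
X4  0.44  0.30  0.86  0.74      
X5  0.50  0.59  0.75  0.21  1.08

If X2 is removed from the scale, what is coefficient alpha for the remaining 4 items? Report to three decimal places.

Remaining items: X1, X3, X4, X5 (k = 4).
sum of item variances = 0.74 + 2.79 + 0.74 + 1.08 = 5.35
σ²_total = 5.35 + 2 × 3.26 = 11.87
α (item deleted) = (4/3)·(1 − 5.35/11.87) = 0.732

α = 0.732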